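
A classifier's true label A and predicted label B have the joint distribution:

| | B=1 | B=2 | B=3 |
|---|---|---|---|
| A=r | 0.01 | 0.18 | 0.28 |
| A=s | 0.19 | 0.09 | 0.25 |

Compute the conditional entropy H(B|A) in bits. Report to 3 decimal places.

Marginals: p(A) = (0.4700, 0.5300), p(B) = (0.2000, 0.2700, 0.5300).
H(B|A) = Σ p(A) · H(B|A=·).
  A=r: p=0.4700, H(B|A=r) = 1.0936
  A=s: p=0.5300, H(B|A=s) = 1.4763
Weighted sum = 1.296 bits.

1.296 bits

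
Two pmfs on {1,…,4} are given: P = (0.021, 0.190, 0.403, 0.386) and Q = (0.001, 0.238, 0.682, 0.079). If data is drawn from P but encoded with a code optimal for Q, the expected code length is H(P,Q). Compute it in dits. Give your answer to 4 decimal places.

0.6740 dits

H(P,Q) = −Σ p·log₁₀ q.
  −0.021·log₁₀(0.001) = 0.06300
  −0.190·log₁₀(0.238) = 0.11845
  −0.403·log₁₀(0.682) = 0.06698
  −0.386·log₁₀(0.079) = 0.42552
H(P,Q) = 0.6740 dits.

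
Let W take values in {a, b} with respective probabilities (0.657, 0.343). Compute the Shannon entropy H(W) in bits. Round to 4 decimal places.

0.9277 bits

H(W) = −Σ p·log₂ p.
  −(0.657)·log₂(0.657) = 0.39816
  −(0.343)·log₂(0.343) = 0.52950
Sum: 0.39816 + 0.52950 = 0.9277 bits.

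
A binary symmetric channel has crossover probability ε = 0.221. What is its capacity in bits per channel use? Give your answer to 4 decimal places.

0.2380 bits

Binary symmetric channel: C = 1 − h₂(ε) where h₂ is the binary entropy function.
h₂(0.221) = −0.221·log₂0.221 − 0.779·log₂0.779 = 0.7620.
C = 1 − 0.7620 = 0.2380 bits per channel use.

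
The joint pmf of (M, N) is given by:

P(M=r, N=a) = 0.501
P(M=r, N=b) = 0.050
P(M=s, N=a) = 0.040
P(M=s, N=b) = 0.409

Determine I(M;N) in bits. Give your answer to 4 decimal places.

0.5587 bits

Marginals: p(M) = (0.5510, 0.4490), p(N) = (0.5410, 0.4590).
I(M;N) = H(M) + H(N) − H(M,N).
H(M) = 0.9925, H(N) = 0.9951, H(M,N) = 1.4289.
I(M;N) = 0.9925 + 0.9951 − 1.4289 = 0.5587 bits.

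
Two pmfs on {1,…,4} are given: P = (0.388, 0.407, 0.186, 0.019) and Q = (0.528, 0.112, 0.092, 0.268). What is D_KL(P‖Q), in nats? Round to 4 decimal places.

0.4863 nats

D(P‖Q) = Σ p·ln(p/q).
  0.388·ln(0.388/0.528) = -0.11954
  0.407·ln(0.407/0.112) = 0.52516
  0.186·ln(0.186/0.092) = 0.13094
  0.019·ln(0.019/0.268) = -0.05028
D(P‖Q) = 0.4863 nats.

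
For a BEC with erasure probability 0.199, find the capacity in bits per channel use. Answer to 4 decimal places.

0.8010 bits

Binary erasure channel: capacity C = 1 − ε.
C = 1 − 0.199 = 0.8010 bits per channel use.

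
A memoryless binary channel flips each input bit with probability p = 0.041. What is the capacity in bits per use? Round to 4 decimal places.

Binary symmetric channel: C = 1 − h₂(ε) where h₂ is the binary entropy function.
h₂(0.041) = −0.041·log₂0.041 − 0.959·log₂0.959 = 0.2469.
C = 1 − 0.2469 = 0.7531 bits per channel use.

0.7531 bits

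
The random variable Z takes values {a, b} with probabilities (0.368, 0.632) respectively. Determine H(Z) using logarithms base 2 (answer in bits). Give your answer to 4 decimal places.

H(Z) = −Σ p·log₂ p.
  −(0.368)·log₂(0.368) = 0.53074
  −(0.632)·log₂(0.632) = 0.41839
Sum: 0.53074 + 0.41839 = 0.9491 bits.

0.9491 bits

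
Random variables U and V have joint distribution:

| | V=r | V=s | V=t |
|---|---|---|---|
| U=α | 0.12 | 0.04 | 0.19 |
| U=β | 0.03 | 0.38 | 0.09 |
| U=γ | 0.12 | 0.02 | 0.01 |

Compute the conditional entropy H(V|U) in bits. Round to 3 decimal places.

Chain rule: H(V|U) = H(U,V) − H(U).
Marginals: p(U) = (0.3500, 0.5000, 0.1500), p(V) = (0.2700, 0.4400, 0.2900).
H(U,V) = 2.5493 bits; H(U) = 1.4406 bits.
H(V|U) = 2.5493 − 1.4406 = 1.109 bits.

1.109 bits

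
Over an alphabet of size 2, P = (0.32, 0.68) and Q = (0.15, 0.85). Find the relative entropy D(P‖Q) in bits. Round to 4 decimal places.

D(P‖Q) = Σ p·log₂(p/q).
  0.32·log₂(0.32/0.15) = 0.34980
  0.68·log₂(0.68/0.85) = -0.21891
D(P‖Q) = 0.1309 bits.

0.1309 bits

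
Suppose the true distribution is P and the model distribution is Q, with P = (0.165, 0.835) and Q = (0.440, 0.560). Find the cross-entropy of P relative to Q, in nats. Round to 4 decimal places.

0.6196 nats

H(P,Q) = −Σ p·ln q.
  −0.165·ln(0.440) = 0.13546
  −0.835·ln(0.560) = 0.48415
H(P,Q) = 0.6196 nats.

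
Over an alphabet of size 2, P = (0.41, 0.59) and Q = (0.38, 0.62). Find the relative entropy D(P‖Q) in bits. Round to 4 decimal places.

0.0027 bits

D(P‖Q) = Σ p·log₂(p/q).
  0.41·log₂(0.41/0.38) = 0.04495
  0.59·log₂(0.59/0.62) = -0.04222
D(P‖Q) = 0.0027 bits.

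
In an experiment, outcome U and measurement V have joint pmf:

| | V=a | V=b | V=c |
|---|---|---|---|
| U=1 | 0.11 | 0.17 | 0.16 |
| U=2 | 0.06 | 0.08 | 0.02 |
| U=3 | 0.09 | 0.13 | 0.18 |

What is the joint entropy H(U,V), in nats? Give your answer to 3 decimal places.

2.077 nats

H(U,V) = −Σ p(x,y)·ln p(x,y) over all 9 cells.
  cell (1,a): −0.11·ln0.11 = 0.2428
  cell (1,b): −0.17·ln0.17 = 0.3012
  cell (1,c): −0.16·ln0.16 = 0.2932
  cell (2,a): −0.06·ln0.06 = 0.1688
  cell (2,b): −0.08·ln0.08 = 0.2021
  cell (2,c): −0.02·ln0.02 = 0.0782
  cell (3,a): −0.09·ln0.09 = 0.2167
  cell (3,b): −0.13·ln0.13 = 0.2652
  cell (3,c): −0.18·ln0.18 = 0.3087
Sum = 2.077 nats.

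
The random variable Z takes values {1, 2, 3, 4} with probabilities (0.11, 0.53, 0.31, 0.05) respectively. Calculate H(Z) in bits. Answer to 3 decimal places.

1.576 bits

H(Z) = −Σ p·log₂ p.
  −(0.11)·log₂(0.11) = 0.3503
  −(0.53)·log₂(0.53) = 0.4854
  −(0.31)·log₂(0.31) = 0.5238
  −(0.05)·log₂(0.05) = 0.2161
Sum: 0.3503 + 0.4854 + 0.5238 + 0.2161 = 1.576 bits.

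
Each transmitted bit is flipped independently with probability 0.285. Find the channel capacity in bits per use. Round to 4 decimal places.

Binary symmetric channel: C = 1 − h₂(ε) where h₂ is the binary entropy function.
h₂(0.285) = −0.285·log₂0.285 − 0.715·log₂0.715 = 0.8622.
C = 1 − 0.8622 = 0.1378 bits per channel use.

0.1378 bits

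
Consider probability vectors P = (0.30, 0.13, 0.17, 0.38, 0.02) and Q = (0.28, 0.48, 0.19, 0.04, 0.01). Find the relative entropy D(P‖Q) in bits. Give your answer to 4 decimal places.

1.0118 bits

D(P‖Q) = Σ p·log₂(p/q).
  0.30·log₂(0.30/0.28) = 0.02986
  0.13·log₂(0.13/0.48) = -0.24499
  0.17·log₂(0.17/0.19) = -0.02728
  0.38·log₂(0.38/0.04) = 1.23421
  0.02·log₂(0.02/0.01) = 0.02000
D(P‖Q) = 1.0118 bits.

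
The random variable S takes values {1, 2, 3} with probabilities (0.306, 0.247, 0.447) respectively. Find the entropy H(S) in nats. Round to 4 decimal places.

H(S) = −Σ p·ln p.
  −(0.306)·ln(0.306) = 0.36236
  −(0.247)·ln(0.247) = 0.34540
  −(0.447)·ln(0.447) = 0.35992
Sum: 0.36236 + 0.34540 + 0.35992 = 1.0677 nats.

1.0677 nats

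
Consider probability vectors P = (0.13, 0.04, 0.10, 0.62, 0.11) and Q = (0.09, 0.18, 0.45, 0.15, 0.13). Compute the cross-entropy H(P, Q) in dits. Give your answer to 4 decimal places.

0.8087 dits

H(P,Q) = −Σ p·log₁₀ q.
  −0.13·log₁₀(0.09) = 0.13595
  −0.04·log₁₀(0.18) = 0.02979
  −0.10·log₁₀(0.45) = 0.03468
  −0.62·log₁₀(0.15) = 0.51082
  −0.11·log₁₀(0.13) = 0.09747
H(P,Q) = 0.8087 dits.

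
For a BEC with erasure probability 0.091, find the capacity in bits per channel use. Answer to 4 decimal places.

0.9090 bits

Binary erasure channel: capacity C = 1 − ε.
C = 1 − 0.091 = 0.9090 bits per channel use.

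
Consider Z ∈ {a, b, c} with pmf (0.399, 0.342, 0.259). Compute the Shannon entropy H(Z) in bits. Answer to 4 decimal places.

H(Z) = −Σ p·log₂ p.
  −(0.399)·log₂(0.399) = 0.52889
  −(0.342)·log₂(0.342) = 0.52939
  −(0.259)·log₂(0.259) = 0.50478
Sum: 0.52889 + 0.52939 + 0.50478 = 1.5631 bits.

1.5631 bits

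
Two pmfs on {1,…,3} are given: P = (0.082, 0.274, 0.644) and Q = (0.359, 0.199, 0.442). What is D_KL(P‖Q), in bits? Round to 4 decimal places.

0.3014 bits

D(P‖Q) = Σ p·log₂(p/q).
  0.082·log₂(0.082/0.359) = -0.17468
  0.274·log₂(0.274/0.199) = 0.12643
  0.644·log₂(0.644/0.442) = 0.34970
D(P‖Q) = 0.3014 bits.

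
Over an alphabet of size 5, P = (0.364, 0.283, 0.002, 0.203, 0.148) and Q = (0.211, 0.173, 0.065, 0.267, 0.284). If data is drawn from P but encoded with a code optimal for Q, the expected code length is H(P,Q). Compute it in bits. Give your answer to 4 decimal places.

H(P,Q) = −Σ p·log₂ q.
  −0.364·log₂(0.211) = 0.81707
  −0.283·log₂(0.173) = 0.71632
  −0.002·log₂(0.065) = 0.00789
  −0.203·log₂(0.267) = 0.38673
  −0.148·log₂(0.284) = 0.26877
H(P,Q) = 2.1968 bits.

2.1968 bits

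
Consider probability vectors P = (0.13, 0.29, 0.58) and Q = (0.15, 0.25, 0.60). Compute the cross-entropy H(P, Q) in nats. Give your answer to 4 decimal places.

H(P,Q) = −Σ p·ln q.
  −0.13·ln(0.15) = 0.24663
  −0.29·ln(0.25) = 0.40203
  −0.58·ln(0.60) = 0.29628
H(P,Q) = 0.9449 nats.

0.9449 nats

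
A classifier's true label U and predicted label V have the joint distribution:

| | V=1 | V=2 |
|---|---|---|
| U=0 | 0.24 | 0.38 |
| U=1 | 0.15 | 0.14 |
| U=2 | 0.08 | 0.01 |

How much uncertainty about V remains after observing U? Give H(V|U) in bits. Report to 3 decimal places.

Chain rule: H(V|U) = H(U,V) − H(U).
Marginals: p(U) = (0.6200, 0.2900, 0.0900), p(V) = (0.4700, 0.5300).
H(U,V) = 2.1902 bits; H(U) = 1.2581 bits.
H(V|U) = 2.1902 − 1.2581 = 0.932 bits.

0.932 bits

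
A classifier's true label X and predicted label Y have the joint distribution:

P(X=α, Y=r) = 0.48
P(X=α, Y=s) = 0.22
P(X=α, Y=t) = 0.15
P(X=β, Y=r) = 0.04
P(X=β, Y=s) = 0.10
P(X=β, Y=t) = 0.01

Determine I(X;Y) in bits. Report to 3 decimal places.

Marginals: p(X) = (0.8500, 0.1500), p(Y) = (0.5200, 0.3200, 0.1600).
I(X;Y) = H(X) + H(Y) − H(X,Y).
H(X) = 0.6098, H(Y) = 1.4396, H(X,Y) = 1.9838.
I(X;Y) = 0.6098 + 1.4396 − 1.9838 = 0.066 bits.

0.066 bits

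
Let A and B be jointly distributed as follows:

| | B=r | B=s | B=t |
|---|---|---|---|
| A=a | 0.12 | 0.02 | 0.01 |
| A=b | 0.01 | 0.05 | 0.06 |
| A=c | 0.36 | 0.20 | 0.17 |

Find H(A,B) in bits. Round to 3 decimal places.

H(A,B) = −Σ p(x,y)·log₂ p(x,y) over all 9 cells.
  cell (a,r): −0.12·log₂0.12 = 0.3671
  cell (a,s): −0.02·log₂0.02 = 0.1129
  cell (a,t): −0.01·log₂0.01 = 0.0664
  cell (b,r): −0.01·log₂0.01 = 0.0664
  cell (b,s): −0.05·log₂0.05 = 0.2161
  cell (b,t): −0.06·log₂0.06 = 0.2435
  cell (c,r): −0.36·log₂0.36 = 0.5306
  cell (c,s): −0.20·log₂0.20 = 0.4644
  cell (c,t): −0.17·log₂0.17 = 0.4346
Sum = 2.502 bits.

2.502 bits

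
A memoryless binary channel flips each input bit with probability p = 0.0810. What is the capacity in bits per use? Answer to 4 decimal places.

0.5943 bits

Binary symmetric channel: C = 1 − h₂(ε) where h₂ is the binary entropy function.
h₂(0.0810) = −0.0810·log₂0.0810 − 0.9190·log₂0.9190 = 0.4057.
C = 1 − 0.4057 = 0.5943 bits per channel use.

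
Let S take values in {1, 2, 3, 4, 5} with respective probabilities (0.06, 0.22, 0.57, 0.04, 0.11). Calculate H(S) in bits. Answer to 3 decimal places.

1.722 bits

H(S) = −Σ p·log₂ p.
  −(0.06)·log₂(0.06) = 0.2435
  −(0.22)·log₂(0.22) = 0.4806
  −(0.57)·log₂(0.57) = 0.4623
  −(0.04)·log₂(0.04) = 0.1858
  −(0.11)·log₂(0.11) = 0.3503
Sum: 0.2435 + 0.4806 + 0.4623 + 0.1858 + 0.3503 = 1.722 bits.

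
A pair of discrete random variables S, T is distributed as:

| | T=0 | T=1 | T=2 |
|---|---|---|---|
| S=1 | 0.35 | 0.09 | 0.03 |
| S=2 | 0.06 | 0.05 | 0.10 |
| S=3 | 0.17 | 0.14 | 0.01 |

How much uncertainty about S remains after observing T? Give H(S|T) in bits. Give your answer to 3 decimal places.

1.317 bits

Chain rule: H(S|T) = H(S,T) − H(T).
Marginals: p(S) = (0.4700, 0.2100, 0.3200), p(T) = (0.5800, 0.2800, 0.1400).
H(S,T) = 2.6845 bits; H(T) = 1.3671 bits.
H(S|T) = 2.6845 − 1.3671 = 1.317 bits.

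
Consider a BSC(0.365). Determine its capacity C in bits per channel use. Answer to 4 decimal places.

0.0532 bits

Binary symmetric channel: C = 1 − h₂(ε) where h₂ is the binary entropy function.
h₂(0.365) = −0.365·log₂0.365 − 0.635·log₂0.635 = 0.9468.
C = 1 − 0.9468 = 0.0532 bits per channel use.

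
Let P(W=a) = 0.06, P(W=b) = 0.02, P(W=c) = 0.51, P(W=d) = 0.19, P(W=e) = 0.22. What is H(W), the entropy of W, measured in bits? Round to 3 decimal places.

1.788 bits

H(W) = −Σ p·log₂ p.
  −(0.06)·log₂(0.06) = 0.2435
  −(0.02)·log₂(0.02) = 0.1129
  −(0.51)·log₂(0.51) = 0.4954
  −(0.19)·log₂(0.19) = 0.4552
  −(0.22)·log₂(0.22) = 0.4806
Sum: 0.2435 + 0.1129 + 0.4954 + 0.4552 + 0.4806 = 1.788 bits.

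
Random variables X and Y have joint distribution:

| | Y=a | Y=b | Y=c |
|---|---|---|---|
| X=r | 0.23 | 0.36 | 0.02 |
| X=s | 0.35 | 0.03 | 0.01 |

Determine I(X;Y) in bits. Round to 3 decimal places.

Marginals: p(X) = (0.6100, 0.3900), p(Y) = (0.5800, 0.3900, 0.0300).
I(X;Y) = Σ p(x,y)·log₂[p(x,y)/(p(x)p(y))].
  (r,a): 0.23·log₂(0.6501) = -0.1429
  (r,b): 0.36·log₂(1.5132) = 0.2152
  (r,c): 0.02·log₂(1.0929) = 0.0026
  (s,a): 0.35·log₂(1.5473) = 0.2204
  (s,b): 0.03·log₂(0.1972) = -0.0703
  (s,c): 0.01·log₂(0.8547) = -0.0023
Sum = 0.223 bits.

0.223 bits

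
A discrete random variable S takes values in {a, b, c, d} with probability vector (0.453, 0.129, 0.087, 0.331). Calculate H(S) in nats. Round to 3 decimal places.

1.201 nats

H(S) = −Σ p·ln p.
  −(0.453)·ln(0.453) = 0.3587
  −(0.129)·ln(0.129) = 0.2642
  −(0.087)·ln(0.087) = 0.2124
  −(0.331)·ln(0.331) = 0.3660
Sum: 0.3587 + 0.2642 + 0.2124 + 0.3660 = 1.201 nats.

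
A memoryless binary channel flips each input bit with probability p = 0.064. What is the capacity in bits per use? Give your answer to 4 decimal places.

0.6569 bits

Binary symmetric channel: C = 1 − h₂(ε) where h₂ is the binary entropy function.
h₂(0.064) = −0.064·log₂0.064 − 0.936·log₂0.936 = 0.3431.
C = 1 − 0.3431 = 0.6569 bits per channel use.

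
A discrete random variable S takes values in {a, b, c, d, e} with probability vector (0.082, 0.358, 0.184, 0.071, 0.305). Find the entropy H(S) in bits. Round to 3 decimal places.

2.069 bits

H(S) = −Σ p·log₂ p.
  −(0.082)·log₂(0.082) = 0.2959
  −(0.358)·log₂(0.358) = 0.5305
  −(0.184)·log₂(0.184) = 0.4494
  −(0.071)·log₂(0.071) = 0.2709
  −(0.305)·log₂(0.305) = 0.5225
Sum: 0.2959 + 0.5305 + 0.4494 + 0.2709 + 0.5225 = 2.069 bits.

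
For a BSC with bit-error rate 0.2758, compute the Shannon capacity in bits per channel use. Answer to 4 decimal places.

Binary symmetric channel: C = 1 − h₂(ε) where h₂ is the binary entropy function.
h₂(0.2758) = −0.2758·log₂0.2758 − 0.7242·log₂0.7242 = 0.8497.
C = 1 − 0.8497 = 0.1503 bits per channel use.

0.1503 bits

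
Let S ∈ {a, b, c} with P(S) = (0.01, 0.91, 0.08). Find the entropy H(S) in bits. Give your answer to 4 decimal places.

H(S) = −Σ p·log₂ p.
  −(0.01)·log₂(0.01) = 0.06644
  −(0.91)·log₂(0.91) = 0.12382
  −(0.08)·log₂(0.08) = 0.29151
Sum: 0.06644 + 0.12382 + 0.29151 = 0.4818 bits.

0.4818 bits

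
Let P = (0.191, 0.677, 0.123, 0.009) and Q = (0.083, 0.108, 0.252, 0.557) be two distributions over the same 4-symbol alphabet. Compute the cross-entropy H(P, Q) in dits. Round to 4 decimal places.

H(P,Q) = −Σ p·log₁₀ q.
  −0.191·log₁₀(0.083) = 0.20646
  −0.677·log₁₀(0.108) = 0.65437
  −0.123·log₁₀(0.252) = 0.07363
  −0.009·log₁₀(0.557) = 0.00229
H(P,Q) = 0.9367 dits.

0.9367 dits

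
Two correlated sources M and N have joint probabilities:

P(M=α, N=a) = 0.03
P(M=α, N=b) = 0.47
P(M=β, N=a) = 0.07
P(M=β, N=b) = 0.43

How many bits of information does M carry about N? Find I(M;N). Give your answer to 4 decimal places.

Marginals: p(M) = (0.5000, 0.5000), p(N) = (0.1000, 0.9000).
I(M;N) = Σ p(x,y)·log₂[p(x,y)/(p(x)p(y))].
  (α,a): 0.03·log₂(0.6000) = -0.02211
  (α,b): 0.47·log₂(1.0444) = 0.02949
  (β,a): 0.07·log₂(1.4000) = 0.03398
  (β,b): 0.43·log₂(0.9556) = -0.02820
Sum = 0.0132 bits.

0.0132 bits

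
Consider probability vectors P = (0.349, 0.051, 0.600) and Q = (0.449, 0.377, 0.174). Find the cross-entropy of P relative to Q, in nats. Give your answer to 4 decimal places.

H(P,Q) = −Σ p·ln q.
  −0.349·ln(0.449) = 0.27946
  −0.051·ln(0.377) = 0.04975
  −0.600·ln(0.174) = 1.04922
H(P,Q) = 1.3784 nats.

1.3784 nats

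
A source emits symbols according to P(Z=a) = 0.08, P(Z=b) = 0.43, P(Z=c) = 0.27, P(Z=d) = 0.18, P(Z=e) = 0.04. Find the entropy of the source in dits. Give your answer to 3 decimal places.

0.589 dits

H(Z) = −Σ p·log₁₀ p.
  −(0.08)·log₁₀(0.08) = 0.0878
  −(0.43)·log₁₀(0.43) = 0.1576
  −(0.27)·log₁₀(0.27) = 0.1535
  −(0.18)·log₁₀(0.18) = 0.1341
  −(0.04)·log₁₀(0.04) = 0.0559
Sum: 0.0878 + 0.1576 + 0.1535 + 0.1341 + 0.0559 = 0.589 dits.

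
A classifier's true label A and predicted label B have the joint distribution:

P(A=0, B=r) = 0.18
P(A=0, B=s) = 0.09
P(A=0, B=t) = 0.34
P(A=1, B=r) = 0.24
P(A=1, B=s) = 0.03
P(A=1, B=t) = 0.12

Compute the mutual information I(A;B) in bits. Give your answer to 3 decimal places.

0.073 bits

Marginals: p(A) = (0.6100, 0.3900), p(B) = (0.4200, 0.1200, 0.4600).
I(A;B) = H(A) + H(B) − H(A,B).
H(A) = 0.9648, H(B) = 1.4080, H(A,B) = 2.3001.
I(A;B) = 0.9648 + 1.4080 − 2.3001 = 0.073 bits.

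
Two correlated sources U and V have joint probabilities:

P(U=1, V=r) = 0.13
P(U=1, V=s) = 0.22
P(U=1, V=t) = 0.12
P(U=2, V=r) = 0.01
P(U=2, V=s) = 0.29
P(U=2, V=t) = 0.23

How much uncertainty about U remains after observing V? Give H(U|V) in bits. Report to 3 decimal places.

0.880 bits

Marginals: p(U) = (0.4700, 0.5300), p(V) = (0.1400, 0.5100, 0.3500).
H(U|V) = Σ p(V) · H(U|V=·).
  V=r: p=0.1400, H(U|V=r) = 0.3712
  V=s: p=0.5100, H(U|V=s) = 0.9864
  V=t: p=0.3500, H(U|V=t) = 0.9275
Weighted sum = 0.880 bits.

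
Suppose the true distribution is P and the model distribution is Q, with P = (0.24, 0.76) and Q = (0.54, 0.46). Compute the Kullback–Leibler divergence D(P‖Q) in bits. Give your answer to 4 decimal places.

D(P‖Q) = Σ p·log₂(p/q).
  0.24·log₂(0.24/0.54) = -0.28078
  0.76·log₂(0.76/0.46) = 0.55052
D(P‖Q) = 0.2697 bits.

0.2697 bits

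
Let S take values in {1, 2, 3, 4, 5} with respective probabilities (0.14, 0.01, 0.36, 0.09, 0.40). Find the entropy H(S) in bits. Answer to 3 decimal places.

H(S) = −Σ p·log₂ p.
  −(0.14)·log₂(0.14) = 0.3971
  −(0.01)·log₂(0.01) = 0.0664
  −(0.36)·log₂(0.36) = 0.5306
  −(0.09)·log₂(0.09) = 0.3127
  −(0.40)·log₂(0.40) = 0.5288
Sum: 0.3971 + 0.0664 + 0.5306 + 0.3127 + 0.5288 = 1.836 bits.

1.836 bits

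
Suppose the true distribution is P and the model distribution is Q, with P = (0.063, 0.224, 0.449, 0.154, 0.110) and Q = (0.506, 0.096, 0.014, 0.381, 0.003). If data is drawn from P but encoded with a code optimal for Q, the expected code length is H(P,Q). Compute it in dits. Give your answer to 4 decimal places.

1.4211 dits

H(P,Q) = −Σ p·log₁₀ q.
  −0.063·log₁₀(0.506) = 0.01864
  −0.224·log₁₀(0.096) = 0.22797
  −0.449·log₁₀(0.014) = 0.83239
  −0.154·log₁₀(0.381) = 0.06454
  −0.110·log₁₀(0.003) = 0.27752
H(P,Q) = 1.4211 dits.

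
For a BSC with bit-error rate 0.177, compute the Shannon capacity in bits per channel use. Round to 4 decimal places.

0.3265 bits

Binary symmetric channel: C = 1 − h₂(ε) where h₂ is the binary entropy function.
h₂(0.177) = −0.177·log₂0.177 − 0.823·log₂0.823 = 0.6735.
C = 1 − 0.6735 = 0.3265 bits per channel use.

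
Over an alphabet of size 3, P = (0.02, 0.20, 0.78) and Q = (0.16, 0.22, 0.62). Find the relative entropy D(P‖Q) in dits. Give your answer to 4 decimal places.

D(P‖Q) = Σ p·log₁₀(p/q).
  0.02·log₁₀(0.02/0.16) = -0.01806
  0.20·log₁₀(0.20/0.22) = -0.00828
  0.78·log₁₀(0.78/0.62) = 0.07777
D(P‖Q) = 0.0514 dits.

0.0514 dits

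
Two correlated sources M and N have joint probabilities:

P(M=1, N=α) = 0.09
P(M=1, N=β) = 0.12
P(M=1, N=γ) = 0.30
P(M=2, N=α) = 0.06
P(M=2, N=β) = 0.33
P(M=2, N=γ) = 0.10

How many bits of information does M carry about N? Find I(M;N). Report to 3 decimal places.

0.153 bits

Marginals: p(M) = (0.5100, 0.4900), p(N) = (0.1500, 0.4500, 0.4000).
I(M;N) = H(M) + H(N) − H(M,N).
H(M) = 0.9997, H(N) = 1.4577, H(M,N) = 2.3044.
I(M;N) = 0.9997 + 1.4577 − 2.3044 = 0.153 bits.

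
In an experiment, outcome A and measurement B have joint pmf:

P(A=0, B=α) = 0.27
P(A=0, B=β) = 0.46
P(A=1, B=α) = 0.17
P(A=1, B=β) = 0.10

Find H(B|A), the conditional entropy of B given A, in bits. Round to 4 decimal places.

0.9507 bits

Marginals: p(A) = (0.7300, 0.2700), p(B) = (0.4400, 0.5600).
H(B|A) = Σ p(A) · H(B|A=·).
  A=0: p=0.7300, H(B|A=0) = 0.9506
  A=1: p=0.2700, H(B|A=1) = 0.9510
Weighted sum = 0.9507 bits.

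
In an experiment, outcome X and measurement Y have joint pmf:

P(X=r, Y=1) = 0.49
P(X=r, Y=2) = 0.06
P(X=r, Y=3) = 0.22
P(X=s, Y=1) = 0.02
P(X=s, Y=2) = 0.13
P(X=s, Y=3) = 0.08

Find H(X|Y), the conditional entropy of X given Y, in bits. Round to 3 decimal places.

0.544 bits

Chain rule: H(X|Y) = H(X,Y) − H(Y).
Marginals: p(X) = (0.7700, 0.2300), p(Y) = (0.5100, 0.1900, 0.3000).
H(X,Y) = 2.0154 bits; H(Y) = 1.4717 bits.
H(X|Y) = 2.0154 − 1.4717 = 0.544 bits.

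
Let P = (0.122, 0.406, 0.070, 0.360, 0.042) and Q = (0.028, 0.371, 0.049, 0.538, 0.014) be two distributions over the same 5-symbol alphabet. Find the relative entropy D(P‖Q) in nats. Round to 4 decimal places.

D(P‖Q) = Σ p·ln(p/q).
  0.122·ln(0.122/0.028) = 0.17956
  0.406·ln(0.406/0.371) = 0.03660
  0.070·ln(0.070/0.049) = 0.02497
  0.360·ln(0.360/0.538) = -0.14463
  0.042·ln(0.042/0.014) = 0.04614
D(P‖Q) = 0.1426 nats.

0.1426 nats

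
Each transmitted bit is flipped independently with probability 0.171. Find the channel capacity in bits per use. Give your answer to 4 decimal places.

Binary symmetric channel: C = 1 − h₂(ε) where h₂ is the binary entropy function.
h₂(0.171) = −0.171·log₂0.171 − 0.829·log₂0.829 = 0.6600.
C = 1 − 0.6600 = 0.3400 bits per channel use.

0.3400 bits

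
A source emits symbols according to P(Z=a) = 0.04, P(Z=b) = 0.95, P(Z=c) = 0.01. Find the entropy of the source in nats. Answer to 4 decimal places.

0.2235 nats

H(Z) = −Σ p·ln p.
  −(0.04)·ln(0.04) = 0.12876
  −(0.95)·ln(0.95) = 0.04873
  −(0.01)·ln(0.01) = 0.04605
Sum: 0.12876 + 0.04873 + 0.04605 = 0.2235 nats.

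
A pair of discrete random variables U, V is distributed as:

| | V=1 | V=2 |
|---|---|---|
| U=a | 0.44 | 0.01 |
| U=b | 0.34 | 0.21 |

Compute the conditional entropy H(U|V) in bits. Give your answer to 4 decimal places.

Marginals: p(U) = (0.4500, 0.5500), p(V) = (0.7800, 0.2200).
H(U|V) = Σ p(V) · H(U|V=·).
  V=1: p=0.7800, H(U|V=1) = 0.9881
  V=2: p=0.2200, H(U|V=2) = 0.2668
Weighted sum = 0.8294 bits.

0.8294 bits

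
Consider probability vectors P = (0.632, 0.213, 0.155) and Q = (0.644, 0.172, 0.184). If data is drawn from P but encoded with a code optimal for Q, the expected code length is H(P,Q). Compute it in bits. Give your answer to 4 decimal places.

H(P,Q) = −Σ p·log₂ q.
  −0.632·log₂(0.644) = 0.40124
  −0.213·log₂(0.172) = 0.54092
  −0.155·log₂(0.184) = 0.37854
H(P,Q) = 1.3207 bits.

1.3207 bits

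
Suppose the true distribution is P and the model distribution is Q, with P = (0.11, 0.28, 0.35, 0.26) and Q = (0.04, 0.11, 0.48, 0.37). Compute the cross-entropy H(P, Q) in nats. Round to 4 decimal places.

H(P,Q) = −Σ p·ln q.
  −0.11·ln(0.04) = 0.35408
  −0.28·ln(0.11) = 0.61804
  −0.35·ln(0.48) = 0.25689
  −0.26·ln(0.37) = 0.25851
H(P,Q) = 1.4875 nats.

1.4875 nats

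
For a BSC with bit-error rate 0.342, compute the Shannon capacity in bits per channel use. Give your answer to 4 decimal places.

0.0733 bits

Binary symmetric channel: C = 1 − h₂(ε) where h₂ is the binary entropy function.
h₂(0.342) = −0.342·log₂0.342 − 0.658·log₂0.658 = 0.9267.
C = 1 − 0.9267 = 0.0733 bits per channel use.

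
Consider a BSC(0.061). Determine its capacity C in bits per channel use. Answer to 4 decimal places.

Binary symmetric channel: C = 1 − h₂(ε) where h₂ is the binary entropy function.
h₂(0.061) = −0.061·log₂0.061 − 0.939·log₂0.939 = 0.3314.
C = 1 − 0.3314 = 0.6686 bits per channel use.

0.6686 bits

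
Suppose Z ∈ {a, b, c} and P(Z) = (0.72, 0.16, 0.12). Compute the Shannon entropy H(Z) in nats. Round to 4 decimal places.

H(Z) = −Σ p·ln p.
  −(0.72)·ln(0.72) = 0.23652
  −(0.16)·ln(0.16) = 0.29321
  −(0.12)·ln(0.12) = 0.25443
Sum: 0.23652 + 0.29321 + 0.25443 = 0.7842 nats.

0.7842 nats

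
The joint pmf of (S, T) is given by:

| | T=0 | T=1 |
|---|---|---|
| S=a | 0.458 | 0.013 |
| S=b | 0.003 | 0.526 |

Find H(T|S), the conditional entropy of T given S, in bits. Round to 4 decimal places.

Chain rule: H(T|S) = H(S,T) − H(S).
Marginals: p(S) = (0.4710, 0.5290), p(T) = (0.4610, 0.5390).
H(S,T) = 1.1101 bits; H(S) = 0.9976 bits.
H(T|S) = 1.1101 − 0.9976 = 0.1125 bits.

0.1125 bits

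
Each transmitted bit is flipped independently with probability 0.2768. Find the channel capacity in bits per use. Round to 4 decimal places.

0.1489 bits

Binary symmetric channel: C = 1 − h₂(ε) where h₂ is the binary entropy function.
h₂(0.2768) = −0.2768·log₂0.2768 − 0.7232·log₂0.7232 = 0.8511.
C = 1 − 0.8511 = 0.1489 bits per channel use.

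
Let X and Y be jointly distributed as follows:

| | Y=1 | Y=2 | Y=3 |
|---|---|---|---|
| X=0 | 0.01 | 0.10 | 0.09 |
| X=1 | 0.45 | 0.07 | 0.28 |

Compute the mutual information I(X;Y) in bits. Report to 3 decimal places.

0.190 bits

Marginals: p(X) = (0.2000, 0.8000), p(Y) = (0.4600, 0.1700, 0.3700).
I(X;Y) = Σ p(x,y)·log₂[p(x,y)/(p(x)p(y))].
  (0,1): 0.01·log₂(0.1087) = -0.0320
  (0,2): 0.10·log₂(2.9412) = 0.1556
  (0,3): 0.09·log₂(1.2162) = 0.0254
  (1,1): 0.45·log₂(1.2228) = 0.1306
  (1,2): 0.07·log₂(0.5147) = -0.0671
  (1,3): 0.28·log₂(0.9459) = -0.0224
Sum = 0.190 bits.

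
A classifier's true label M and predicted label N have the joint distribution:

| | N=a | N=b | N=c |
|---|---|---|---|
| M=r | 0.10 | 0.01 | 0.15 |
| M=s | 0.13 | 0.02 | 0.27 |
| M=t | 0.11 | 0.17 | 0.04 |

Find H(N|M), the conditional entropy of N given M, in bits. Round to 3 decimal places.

Marginals: p(M) = (0.2600, 0.4200, 0.3200), p(N) = (0.3400, 0.2000, 0.4600).
H(N|M) = Σ p(M) · H(N|M=·).
  M=r: p=0.2600, H(N|M=r) = 1.1688
  M=s: p=0.4200, H(N|M=s) = 1.1426
  M=t: p=0.3200, H(N|M=t) = 1.3894
Weighted sum = 1.228 bits.

1.228 bits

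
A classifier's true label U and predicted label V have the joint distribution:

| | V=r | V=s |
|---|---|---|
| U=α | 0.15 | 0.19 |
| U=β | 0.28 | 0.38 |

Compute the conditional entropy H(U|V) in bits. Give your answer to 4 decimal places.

Marginals: p(U) = (0.3400, 0.6600), p(V) = (0.4300, 0.5700).
H(U|V) = Σ p(V) · H(U|V=·).
  V=r: p=0.4300, H(U|V=r) = 0.9330
  V=s: p=0.5700, H(U|V=s) = 0.9183
Weighted sum = 0.9246 bits.

0.9246 bits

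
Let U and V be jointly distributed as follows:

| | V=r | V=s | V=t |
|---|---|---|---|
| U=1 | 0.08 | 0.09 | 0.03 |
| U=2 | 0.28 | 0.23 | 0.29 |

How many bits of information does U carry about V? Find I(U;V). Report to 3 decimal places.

Marginals: p(U) = (0.2000, 0.8000), p(V) = (0.3600, 0.3200, 0.3200).
I(U;V) = Σ p(x,y)·log₂[p(x,y)/(p(x)p(y))].
  (1,r): 0.08·log₂(1.1111) = 0.0122
  (1,s): 0.09·log₂(1.4062) = 0.0443
  (1,t): 0.03·log₂(0.4688) = -0.0328
  (2,r): 0.28·log₂(0.9722) = -0.0114
  (2,s): 0.23·log₂(0.8984) = -0.0355
  (2,t): 0.29·log₂(1.1328) = 0.0522
Sum = 0.029 bits.

0.029 bits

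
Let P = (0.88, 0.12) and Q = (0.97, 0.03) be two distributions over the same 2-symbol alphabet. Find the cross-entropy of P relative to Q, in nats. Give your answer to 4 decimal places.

0.4476 nats

H(P,Q) = −Σ p·ln q.
  −0.88·ln(0.97) = 0.02680
  −0.12·ln(0.03) = 0.42079
H(P,Q) = 0.4476 nats.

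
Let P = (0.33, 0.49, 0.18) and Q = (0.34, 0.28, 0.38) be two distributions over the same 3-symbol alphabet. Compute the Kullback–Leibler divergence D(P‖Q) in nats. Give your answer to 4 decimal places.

D(P‖Q) = Σ p·ln(p/q).
  0.33·ln(0.33/0.34) = -0.00985
  0.49·ln(0.49/0.28) = 0.27421
  0.18·ln(0.18/0.38) = -0.13450
D(P‖Q) = 0.1299 nats.

0.1299 nats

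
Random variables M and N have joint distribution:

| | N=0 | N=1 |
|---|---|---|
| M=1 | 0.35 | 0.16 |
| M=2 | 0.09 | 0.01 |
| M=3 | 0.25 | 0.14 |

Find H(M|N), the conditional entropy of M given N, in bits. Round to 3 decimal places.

Marginals: p(M) = (0.5100, 0.1000, 0.3900), p(N) = (0.6900, 0.3100).
H(M|N) = Σ p(N) · H(M|N=·).
  N=0: p=0.6900, H(M|N=0) = 1.4107
  N=1: p=0.3100, H(M|N=1) = 1.1702
Weighted sum = 1.336 bits.

1.336 bits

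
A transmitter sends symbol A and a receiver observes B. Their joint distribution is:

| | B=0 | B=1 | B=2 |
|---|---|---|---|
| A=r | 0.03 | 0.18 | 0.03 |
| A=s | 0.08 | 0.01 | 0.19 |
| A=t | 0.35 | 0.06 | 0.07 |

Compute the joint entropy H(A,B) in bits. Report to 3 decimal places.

2.604 bits

H(A,B) = −Σ p(x,y)·log₂ p(x,y) over all 9 cells.
  cell (r,0): −0.03·log₂0.03 = 0.1518
  cell (r,1): −0.18·log₂0.18 = 0.4453
  cell (r,2): −0.03·log₂0.03 = 0.1518
  cell (s,0): −0.08·log₂0.08 = 0.2915
  cell (s,1): −0.01·log₂0.01 = 0.0664
  cell (s,2): −0.19·log₂0.19 = 0.4552
  cell (t,0): −0.35·log₂0.35 = 0.5301
  cell (t,1): −0.06·log₂0.06 = 0.2435
  cell (t,2): −0.07·log₂0.07 = 0.2686
Sum = 2.604 bits.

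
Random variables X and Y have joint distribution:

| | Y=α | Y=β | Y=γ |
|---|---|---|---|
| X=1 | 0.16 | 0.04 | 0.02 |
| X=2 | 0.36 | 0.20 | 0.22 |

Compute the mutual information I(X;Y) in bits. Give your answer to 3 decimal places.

0.042 bits

Marginals: p(X) = (0.2200, 0.7800), p(Y) = (0.5200, 0.2400, 0.2400).
I(X;Y) = Σ p(x,y)·log₂[p(x,y)/(p(x)p(y))].
  (1,α): 0.16·log₂(1.3986) = 0.0774
  (1,β): 0.04·log₂(0.7576) = -0.0160
  (1,γ): 0.02·log₂(0.3788) = -0.0280
  (2,α): 0.36·log₂(0.8876) = -0.0619
  (2,β): 0.20·log₂(1.0684) = 0.0191
  (2,γ): 0.22·log₂(1.1752) = 0.0512
Sum = 0.042 bits.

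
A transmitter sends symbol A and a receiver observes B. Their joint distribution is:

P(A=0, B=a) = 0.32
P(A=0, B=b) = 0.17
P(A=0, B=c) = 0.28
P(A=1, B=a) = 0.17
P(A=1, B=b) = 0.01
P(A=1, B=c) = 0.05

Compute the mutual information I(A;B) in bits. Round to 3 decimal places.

Marginals: p(A) = (0.7700, 0.2300), p(B) = (0.4900, 0.1800, 0.3300).
I(A;B) = H(A) + H(B) − H(A,B).
H(A) = 0.7780, H(B) = 1.4774, H(A,B) = 2.1920.
I(A;B) = 0.7780 + 1.4774 − 2.1920 = 0.063 bits.

0.063 bits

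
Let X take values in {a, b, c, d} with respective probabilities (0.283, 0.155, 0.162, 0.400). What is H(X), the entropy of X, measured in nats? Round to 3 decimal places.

H(X) = −Σ p·ln p.
  −(0.283)·ln(0.283) = 0.3572
  −(0.155)·ln(0.155) = 0.2890
  −(0.162)·ln(0.162) = 0.2949
  −(0.400)·ln(0.400) = 0.3665
Sum: 0.3572 + 0.2890 + 0.2949 + 0.3665 = 1.308 nats.

1.308 nats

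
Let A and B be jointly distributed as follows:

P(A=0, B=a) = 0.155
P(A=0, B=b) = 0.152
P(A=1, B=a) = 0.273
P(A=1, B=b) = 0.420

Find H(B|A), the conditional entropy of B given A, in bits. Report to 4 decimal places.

0.9773 bits

Chain rule: H(B|A) = H(A,B) − H(A).
Marginals: p(A) = (0.3070, 0.6930), p(B) = (0.4280, 0.5720).
H(A,B) = 1.8670 bits; H(A) = 0.8897 bits.
H(B|A) = 1.8670 − 0.8897 = 0.9773 bits.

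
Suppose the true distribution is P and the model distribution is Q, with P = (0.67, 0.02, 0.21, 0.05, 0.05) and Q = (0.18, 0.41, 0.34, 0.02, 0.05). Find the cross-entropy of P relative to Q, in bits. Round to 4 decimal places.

H(P,Q) = −Σ p·log₂ q.
  −0.67·log₂(0.18) = 1.65753
  −0.02·log₂(0.41) = 0.02573
  −0.21·log₂(0.34) = 0.32684
  −0.05·log₂(0.02) = 0.28219
  −0.05·log₂(0.05) = 0.21610
H(P,Q) = 2.5084 bits.

2.5084 bits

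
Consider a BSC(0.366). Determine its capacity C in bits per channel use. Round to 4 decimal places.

0.0524 bits

Binary symmetric channel: C = 1 − h₂(ε) where h₂ is the binary entropy function.
h₂(0.366) = −0.366·log₂0.366 − 0.634·log₂0.634 = 0.9476.
C = 1 − 0.9476 = 0.0524 bits per channel use.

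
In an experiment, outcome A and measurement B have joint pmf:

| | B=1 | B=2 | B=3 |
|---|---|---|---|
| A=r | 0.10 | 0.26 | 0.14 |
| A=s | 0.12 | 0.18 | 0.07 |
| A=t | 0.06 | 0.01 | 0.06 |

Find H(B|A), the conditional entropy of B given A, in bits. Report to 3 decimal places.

1.456 bits

Marginals: p(A) = (0.5000, 0.3700, 0.1300), p(B) = (0.2800, 0.4500, 0.2700).
H(B|A) = Σ p(A) · H(B|A=·).
  A=r: p=0.5000, H(B|A=r) = 1.4692
  A=s: p=0.3700, H(B|A=s) = 1.4870
  A=t: p=0.1300, H(B|A=t) = 1.3143
Weighted sum = 1.456 bits.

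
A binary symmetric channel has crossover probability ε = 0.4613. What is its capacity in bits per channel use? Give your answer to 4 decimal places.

Binary symmetric channel: C = 1 − h₂(ε) where h₂ is the binary entropy function.
h₂(0.4613) = −0.4613·log₂0.4613 − 0.5387·log₂0.5387 = 0.9957.
C = 1 − 0.9957 = 0.0043 bits per channel use.

0.0043 bits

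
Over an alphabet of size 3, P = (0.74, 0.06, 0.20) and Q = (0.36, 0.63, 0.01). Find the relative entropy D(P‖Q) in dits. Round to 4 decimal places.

D(P‖Q) = Σ p·log₁₀(p/q).
  0.74·log₁₀(0.74/0.36) = 0.23157
  0.06·log₁₀(0.06/0.63) = -0.06127
  0.20·log₁₀(0.20/0.01) = 0.26021
D(P‖Q) = 0.4305 dits.

0.4305 dits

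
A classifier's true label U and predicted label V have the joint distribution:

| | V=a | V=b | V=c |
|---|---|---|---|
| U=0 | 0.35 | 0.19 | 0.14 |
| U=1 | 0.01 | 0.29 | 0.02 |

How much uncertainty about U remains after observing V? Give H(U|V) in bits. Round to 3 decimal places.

0.618 bits

Marginals: p(U) = (0.6800, 0.3200), p(V) = (0.3600, 0.4800, 0.1600).
H(U|V) = Σ p(V) · H(U|V=·).
  V=a: p=0.3600, H(U|V=a) = 0.1831
  V=b: p=0.4800, H(U|V=b) = 0.9685
  V=c: p=0.1600, H(U|V=c) = 0.5436
Weighted sum = 0.618 bits.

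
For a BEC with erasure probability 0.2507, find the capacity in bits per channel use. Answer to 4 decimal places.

Binary erasure channel: capacity C = 1 − ε.
C = 1 − 0.2507 = 0.7493 bits per channel use.

0.7493 bits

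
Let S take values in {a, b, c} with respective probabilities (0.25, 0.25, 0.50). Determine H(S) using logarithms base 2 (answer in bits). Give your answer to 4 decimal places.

1.5000 bits

H(S) = −Σ p·log₂ p.
  −(0.25)·log₂(0.25) = 0.50000
  −(0.25)·log₂(0.25) = 0.50000
  −(0.50)·log₂(0.50) = 0.50000
Sum: 0.50000 + 0.50000 + 0.50000 = 1.5000 bits.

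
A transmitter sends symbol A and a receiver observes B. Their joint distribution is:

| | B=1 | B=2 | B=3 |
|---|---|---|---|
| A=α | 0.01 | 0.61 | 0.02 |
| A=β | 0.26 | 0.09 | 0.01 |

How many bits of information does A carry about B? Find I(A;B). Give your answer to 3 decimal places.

0.466 bits

Marginals: p(A) = (0.6400, 0.3600), p(B) = (0.2700, 0.7000, 0.0300).
I(A;B) = Σ p(x,y)·log₂[p(x,y)/(p(x)p(y))].
  (α,1): 0.01·log₂(0.0579) = -0.0411
  (α,2): 0.61·log₂(1.3616) = 0.2716
  (α,3): 0.02·log₂(1.0417) = 0.0012
  (β,1): 0.26·log₂(2.6749) = 0.3691
  (β,2): 0.09·log₂(0.3571) = -0.1337
  (β,3): 0.01·log₂(0.9259) = -0.0011
Sum = 0.466 bits.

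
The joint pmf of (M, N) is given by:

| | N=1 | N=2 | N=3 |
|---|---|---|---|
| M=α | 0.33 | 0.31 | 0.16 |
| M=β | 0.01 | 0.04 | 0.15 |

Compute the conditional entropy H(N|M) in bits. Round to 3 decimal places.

1.415 bits

Marginals: p(M) = (0.8000, 0.2000), p(N) = (0.3400, 0.3500, 0.3100).
H(N|M) = Σ p(M) · H(N|M=·).
  M=α: p=0.8000, H(N|M=α) = 1.5214
  M=β: p=0.2000, H(N|M=β) = 0.9918
Weighted sum = 1.415 bits.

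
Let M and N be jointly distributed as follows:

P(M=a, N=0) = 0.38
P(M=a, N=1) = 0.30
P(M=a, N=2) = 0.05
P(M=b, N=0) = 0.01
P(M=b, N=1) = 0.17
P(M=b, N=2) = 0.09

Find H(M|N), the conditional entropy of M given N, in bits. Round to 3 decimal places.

Marginals: p(M) = (0.7300, 0.2700), p(N) = (0.3900, 0.4700, 0.1400).
H(M|N) = Σ p(N) · H(M|N=·).
  N=0: p=0.3900, H(M|N=0) = 0.1720
  N=1: p=0.4700, H(M|N=1) = 0.9441
  N=2: p=0.1400, H(M|N=2) = 0.9403
Weighted sum = 0.642 bits.

0.642 bits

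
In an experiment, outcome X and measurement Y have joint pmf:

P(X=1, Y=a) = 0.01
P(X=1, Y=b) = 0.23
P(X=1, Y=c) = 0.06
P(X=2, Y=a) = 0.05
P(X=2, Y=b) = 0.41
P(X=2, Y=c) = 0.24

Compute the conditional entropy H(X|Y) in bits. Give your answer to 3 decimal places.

Marginals: p(X) = (0.3000, 0.7000), p(Y) = (0.0600, 0.6400, 0.3000).
H(X|Y) = Σ p(Y) · H(X|Y=·).
  Y=a: p=0.0600, H(X|Y=a) = 0.6500
  Y=b: p=0.6400, H(X|Y=b) = 0.9422
  Y=c: p=0.3000, H(X|Y=c) = 0.7219
Weighted sum = 0.859 bits.

0.859 bits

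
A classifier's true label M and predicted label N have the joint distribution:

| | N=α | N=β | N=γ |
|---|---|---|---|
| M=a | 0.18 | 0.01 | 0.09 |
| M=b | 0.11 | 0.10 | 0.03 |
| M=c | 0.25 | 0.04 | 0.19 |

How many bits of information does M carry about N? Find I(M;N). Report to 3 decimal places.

0.131 bits

Marginals: p(M) = (0.2800, 0.2400, 0.4800), p(N) = (0.5400, 0.1500, 0.3100).
I(M;N) = H(M) + H(N) − H(M,N).
H(M) = 1.5166, H(N) = 1.4144, H(M,N) = 2.7996.
I(M;N) = 1.5166 + 1.4144 − 2.7996 = 0.131 bits.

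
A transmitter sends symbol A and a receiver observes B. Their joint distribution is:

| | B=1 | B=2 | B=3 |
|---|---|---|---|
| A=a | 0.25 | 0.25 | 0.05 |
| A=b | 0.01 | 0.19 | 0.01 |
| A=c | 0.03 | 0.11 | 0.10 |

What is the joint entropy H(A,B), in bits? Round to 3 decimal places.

H(A,B) = −Σ p(x,y)·log₂ p(x,y) over all 9 cells.
  cell (a,1): −0.25·log₂0.25 = 0.5000
  cell (a,2): −0.25·log₂0.25 = 0.5000
  cell (a,3): −0.05·log₂0.05 = 0.2161
  cell (b,1): −0.01·log₂0.01 = 0.0664
  cell (b,2): −0.19·log₂0.19 = 0.4552
  cell (b,3): −0.01·log₂0.01 = 0.0664
  cell (c,1): −0.03·log₂0.03 = 0.1518
  cell (c,2): −0.11·log₂0.11 = 0.3503
  cell (c,3): −0.10·log₂0.10 = 0.3322
Sum = 2.638 bits.

2.638 bits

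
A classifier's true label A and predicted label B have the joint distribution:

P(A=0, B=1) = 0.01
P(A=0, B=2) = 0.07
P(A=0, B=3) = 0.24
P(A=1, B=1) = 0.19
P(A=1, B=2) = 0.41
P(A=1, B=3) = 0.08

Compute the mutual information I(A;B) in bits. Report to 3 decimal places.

0.300 bits

Marginals: p(A) = (0.3200, 0.6800), p(B) = (0.2000, 0.4800, 0.3200).
I(A;B) = H(A) + H(B) − H(A,B).
H(A) = 0.9044, H(B) = 1.4987, H(A,B) = 2.1032.
I(A;B) = 0.9044 + 1.4987 − 2.1032 = 0.300 bits.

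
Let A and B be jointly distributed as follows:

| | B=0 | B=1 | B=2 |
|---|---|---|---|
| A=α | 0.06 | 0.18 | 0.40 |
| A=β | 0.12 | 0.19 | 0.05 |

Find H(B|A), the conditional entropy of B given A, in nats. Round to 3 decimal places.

0.910 nats

Chain rule: H(B|A) = H(A,B) − H(A).
Marginals: p(A) = (0.6400, 0.3600), p(B) = (0.1800, 0.3700, 0.4500).
H(A,B) = 1.5637 nats; H(A) = 0.6534 nats.
H(B|A) = 1.5637 − 0.6534 = 0.910 nats.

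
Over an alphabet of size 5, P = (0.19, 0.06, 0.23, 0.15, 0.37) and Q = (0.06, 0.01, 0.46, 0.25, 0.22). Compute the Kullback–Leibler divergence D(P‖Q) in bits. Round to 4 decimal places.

D(P‖Q) = Σ p·log₂(p/q).
  0.19·log₂(0.19/0.06) = 0.31596
  0.06·log₂(0.06/0.01) = 0.15510
  0.23·log₂(0.23/0.46) = -0.23000
  0.15·log₂(0.15/0.25) = -0.11054
  0.37·log₂(0.37/0.22) = 0.27751
D(P‖Q) = 0.4080 bits.

0.4080 bits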